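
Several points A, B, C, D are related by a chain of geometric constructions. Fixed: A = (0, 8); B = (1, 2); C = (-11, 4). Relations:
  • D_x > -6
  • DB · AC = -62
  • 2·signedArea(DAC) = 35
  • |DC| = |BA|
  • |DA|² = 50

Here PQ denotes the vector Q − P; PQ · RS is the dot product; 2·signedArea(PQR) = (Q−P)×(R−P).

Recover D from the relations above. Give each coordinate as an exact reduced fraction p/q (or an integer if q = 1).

D = (-5, 3)

1. D_x = -5  [DB · AC = -62 ∩ 2·signedArea(DAC) = 35]
2. D_y = 3  [DB · AC = -62 ∩ 2·signedArea(DAC) = 35]
   → D = (-5, 3)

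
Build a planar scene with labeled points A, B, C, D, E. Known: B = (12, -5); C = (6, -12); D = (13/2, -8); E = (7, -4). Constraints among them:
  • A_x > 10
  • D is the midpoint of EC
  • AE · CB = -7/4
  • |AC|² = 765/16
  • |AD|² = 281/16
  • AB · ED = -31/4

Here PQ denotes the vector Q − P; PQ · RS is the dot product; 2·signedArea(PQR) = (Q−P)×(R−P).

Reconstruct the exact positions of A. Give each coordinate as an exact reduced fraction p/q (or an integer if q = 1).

1. A_x = 21/2  [AE · CB = -7/4 ∩ AB · ED = -31/4]
2. A_y = -27/4  [AE · CB = -7/4 ∩ AB · ED = -31/4]
   → A = (21/2, -27/4)

A = (21/2, -27/4)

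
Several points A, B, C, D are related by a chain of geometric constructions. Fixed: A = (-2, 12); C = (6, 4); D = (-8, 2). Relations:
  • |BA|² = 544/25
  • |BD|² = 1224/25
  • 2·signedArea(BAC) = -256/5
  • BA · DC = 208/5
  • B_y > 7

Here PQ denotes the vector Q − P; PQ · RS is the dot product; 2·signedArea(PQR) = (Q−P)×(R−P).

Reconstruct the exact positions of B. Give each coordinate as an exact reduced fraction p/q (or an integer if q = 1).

B = (-22/5, 8)

1. B_x = -22/5  [2·signedArea(BAC) = -256/5 ∩ BA · DC = 208/5]
2. B_y = 8  [2·signedArea(BAC) = -256/5 ∩ BA · DC = 208/5]
   → B = (-22/5, 8)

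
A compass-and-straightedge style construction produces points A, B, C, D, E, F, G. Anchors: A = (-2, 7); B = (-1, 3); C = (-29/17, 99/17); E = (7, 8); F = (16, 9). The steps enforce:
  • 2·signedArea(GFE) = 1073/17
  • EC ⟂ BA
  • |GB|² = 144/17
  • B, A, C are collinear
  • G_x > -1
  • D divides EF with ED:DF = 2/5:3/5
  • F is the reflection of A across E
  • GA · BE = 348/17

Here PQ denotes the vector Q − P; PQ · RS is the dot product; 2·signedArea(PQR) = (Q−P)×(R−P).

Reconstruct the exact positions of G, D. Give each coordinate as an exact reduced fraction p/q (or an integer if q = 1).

D = (53/5, 42/5)
G = (-5/17, 3/17)

1. G_x = -5/17  [2·signedArea(GFE) = 1073/17 ∩ GA · BE = 348/17]
2. G_y = 3/17  [2·signedArea(GFE) = 1073/17 ∩ GA · BE = 348/17]
   → G = (-5/17, 3/17)
3. D_x = 53/5  [D divides EF with ED:DF = 2/5:3/5]
4. D_y = 42/5  [D divides EF with ED:DF = 2/5:3/5]
   → D = (53/5, 42/5)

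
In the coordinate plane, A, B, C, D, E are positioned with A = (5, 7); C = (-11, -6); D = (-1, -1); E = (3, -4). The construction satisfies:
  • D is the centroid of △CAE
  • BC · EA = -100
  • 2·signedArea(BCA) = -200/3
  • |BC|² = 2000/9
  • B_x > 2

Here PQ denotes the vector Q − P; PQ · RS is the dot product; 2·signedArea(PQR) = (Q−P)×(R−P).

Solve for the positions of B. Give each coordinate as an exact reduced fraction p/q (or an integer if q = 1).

B = (7/3, 2/3)

1. B_x = 7/3  [2·signedArea(BCA) = -200/3 ∩ BC · EA = -100]
2. B_y = 2/3  [2·signedArea(BCA) = -200/3 ∩ BC · EA = -100]
   → B = (7/3, 2/3)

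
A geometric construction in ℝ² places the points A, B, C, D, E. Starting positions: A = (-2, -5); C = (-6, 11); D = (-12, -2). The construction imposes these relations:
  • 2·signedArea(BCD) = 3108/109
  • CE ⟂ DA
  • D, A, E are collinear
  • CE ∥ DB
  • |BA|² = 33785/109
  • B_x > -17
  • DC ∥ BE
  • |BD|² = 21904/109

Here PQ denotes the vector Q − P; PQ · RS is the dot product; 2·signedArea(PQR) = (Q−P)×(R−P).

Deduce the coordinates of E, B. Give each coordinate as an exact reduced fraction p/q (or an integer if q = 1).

1. E_x = -1098/109  [D, A, E are collinear ∩ CE ⟂ DA]
2. E_y = -281/109  [D, A, E are collinear ∩ CE ⟂ DA]
   → E = (-1098/109, -281/109)
3. B_x = -1752/109  [DC ∥ BE ∩ CE ∥ DB]
4. B_y = -1698/109  [DC ∥ BE ∩ CE ∥ DB]
   → B = (-1752/109, -1698/109)

B = (-1752/109, -1698/109)
E = (-1098/109, -281/109)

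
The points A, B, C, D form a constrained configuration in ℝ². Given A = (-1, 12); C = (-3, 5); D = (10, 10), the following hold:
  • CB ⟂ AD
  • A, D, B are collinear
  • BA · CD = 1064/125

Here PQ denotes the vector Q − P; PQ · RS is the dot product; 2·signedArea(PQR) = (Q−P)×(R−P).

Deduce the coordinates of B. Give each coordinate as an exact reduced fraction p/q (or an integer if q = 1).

1. B_x = -213/125  [A, D, B are collinear ∩ CB ⟂ AD]
2. B_y = 1516/125  [A, D, B are collinear ∩ CB ⟂ AD]
   → B = (-213/125, 1516/125)

B = (-213/125, 1516/125)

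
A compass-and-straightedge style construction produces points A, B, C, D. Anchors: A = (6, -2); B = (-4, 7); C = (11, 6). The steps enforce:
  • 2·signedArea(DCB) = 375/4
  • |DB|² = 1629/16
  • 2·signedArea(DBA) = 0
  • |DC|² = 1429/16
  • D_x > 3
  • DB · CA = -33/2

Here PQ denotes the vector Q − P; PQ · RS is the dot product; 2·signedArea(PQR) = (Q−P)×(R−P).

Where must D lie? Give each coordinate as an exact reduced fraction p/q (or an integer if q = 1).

1. D_x = 7/2  [2·signedArea(DBA) = 0 ∩ 2·signedArea(DCB) = 375/4]
2. D_y = 1/4  [2·signedArea(DBA) = 0 ∩ 2·signedArea(DCB) = 375/4]
   → D = (7/2, 1/4)

D = (7/2, 1/4)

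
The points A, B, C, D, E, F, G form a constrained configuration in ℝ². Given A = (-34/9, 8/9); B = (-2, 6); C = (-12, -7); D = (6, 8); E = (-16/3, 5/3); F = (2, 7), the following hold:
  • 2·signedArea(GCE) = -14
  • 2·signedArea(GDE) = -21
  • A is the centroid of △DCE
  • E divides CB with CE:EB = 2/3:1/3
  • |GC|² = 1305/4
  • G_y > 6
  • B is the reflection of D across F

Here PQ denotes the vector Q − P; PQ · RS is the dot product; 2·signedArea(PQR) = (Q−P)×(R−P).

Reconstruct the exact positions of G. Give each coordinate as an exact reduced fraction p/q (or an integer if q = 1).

G = (0, 13/2)

1. G_x = 0  [2·signedArea(GCE) = -14 ∩ 2·signedArea(GDE) = -21]
2. G_y = 13/2  [2·signedArea(GCE) = -14 ∩ 2·signedArea(GDE) = -21]
   → G = (0, 13/2)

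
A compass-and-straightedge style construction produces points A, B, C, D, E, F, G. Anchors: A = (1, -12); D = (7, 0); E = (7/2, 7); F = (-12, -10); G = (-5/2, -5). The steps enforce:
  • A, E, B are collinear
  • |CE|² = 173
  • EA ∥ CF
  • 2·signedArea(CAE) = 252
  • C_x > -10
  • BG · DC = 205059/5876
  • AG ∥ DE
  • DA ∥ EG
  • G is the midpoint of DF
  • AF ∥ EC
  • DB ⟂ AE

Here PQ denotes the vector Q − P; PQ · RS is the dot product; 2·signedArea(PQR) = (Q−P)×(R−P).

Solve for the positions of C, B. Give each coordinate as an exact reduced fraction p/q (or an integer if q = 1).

B = (3899/1469, 840/1469)
C = (-19/2, 9)

1. C_x = -19/2  [EA ∥ CF ∩ AF ∥ EC]
2. C_y = 9  [EA ∥ CF ∩ AF ∥ EC]
   → C = (-19/2, 9)
3. B_x = 3899/1469  [A, E, B are collinear ∩ DB ⟂ AE]
4. B_y = 840/1469  [A, E, B are collinear ∩ DB ⟂ AE]
   → B = (3899/1469, 840/1469)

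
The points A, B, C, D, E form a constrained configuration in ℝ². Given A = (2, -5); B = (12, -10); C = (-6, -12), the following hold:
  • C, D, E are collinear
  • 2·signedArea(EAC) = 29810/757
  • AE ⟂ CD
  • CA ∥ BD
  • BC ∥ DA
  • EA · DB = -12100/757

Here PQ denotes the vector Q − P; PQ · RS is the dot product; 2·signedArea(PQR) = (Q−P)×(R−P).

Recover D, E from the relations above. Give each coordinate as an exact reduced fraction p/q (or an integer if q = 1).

1. D_x = 20  [BC ∥ DA ∩ CA ∥ BD]
2. D_y = -3  [BC ∥ DA ∩ CA ∥ BD]
   → D = (20, -3)
3. E_x = 2504/757  [C, D, E are collinear ∩ AE ⟂ CD]
4. E_y = -6645/757  [C, D, E are collinear ∩ AE ⟂ CD]
   → E = (2504/757, -6645/757)

D = (20, -3)
E = (2504/757, -6645/757)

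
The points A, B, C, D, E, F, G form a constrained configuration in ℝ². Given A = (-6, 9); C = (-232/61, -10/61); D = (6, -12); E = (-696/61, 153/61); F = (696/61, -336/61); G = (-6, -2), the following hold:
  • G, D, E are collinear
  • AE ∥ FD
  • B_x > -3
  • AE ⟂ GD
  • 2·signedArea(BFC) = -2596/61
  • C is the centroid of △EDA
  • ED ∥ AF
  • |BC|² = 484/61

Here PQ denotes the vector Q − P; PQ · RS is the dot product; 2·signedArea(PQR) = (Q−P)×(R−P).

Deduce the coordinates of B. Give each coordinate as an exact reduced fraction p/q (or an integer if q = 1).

B = (-2, 2)

1. B_x = -2  [line -326/61·x + -928/61·y + 1204/61 = 0 ∩ |BC|² = 484/61]
2. B_y = 2  [line -326/61·x + -928/61·y + 1204/61 = 0 ∩ |BC|² = 484/61]
   → B = (-2, 2)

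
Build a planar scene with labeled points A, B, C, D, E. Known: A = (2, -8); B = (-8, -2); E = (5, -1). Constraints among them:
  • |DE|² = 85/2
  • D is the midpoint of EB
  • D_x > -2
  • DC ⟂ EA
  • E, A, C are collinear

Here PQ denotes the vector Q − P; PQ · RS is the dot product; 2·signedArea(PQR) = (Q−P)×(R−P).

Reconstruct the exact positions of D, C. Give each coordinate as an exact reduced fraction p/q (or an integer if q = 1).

C = (221/58, -219/58)
D = (-3/2, -3/2)

1. D_x = -3/2  [D is the midpoint of EB]
2. D_y = -3/2  [D is the midpoint of EB]
   → D = (-3/2, -3/2)
3. C_x = 221/58  [E, A, C are collinear ∩ DC ⟂ EA]
4. C_y = -219/58  [E, A, C are collinear ∩ DC ⟂ EA]
   → C = (221/58, -219/58)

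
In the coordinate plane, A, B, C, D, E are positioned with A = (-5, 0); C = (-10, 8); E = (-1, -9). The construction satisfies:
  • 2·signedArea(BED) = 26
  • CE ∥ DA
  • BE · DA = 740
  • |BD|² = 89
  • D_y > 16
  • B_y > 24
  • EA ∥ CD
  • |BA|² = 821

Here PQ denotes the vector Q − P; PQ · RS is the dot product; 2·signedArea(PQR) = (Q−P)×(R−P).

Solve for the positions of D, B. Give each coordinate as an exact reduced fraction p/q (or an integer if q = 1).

1. D_x = -14  [CE ∥ DA ∩ EA ∥ CD]
2. D_y = 17  [CE ∥ DA ∩ EA ∥ CD]
   → D = (-14, 17)
3. B_x = -19  [2·signedArea(BED) = 26 ∩ BE · DA = 740]
4. B_y = 25  [2·signedArea(BED) = 26 ∩ BE · DA = 740]
   → B = (-19, 25)

B = (-19, 25)
D = (-14, 17)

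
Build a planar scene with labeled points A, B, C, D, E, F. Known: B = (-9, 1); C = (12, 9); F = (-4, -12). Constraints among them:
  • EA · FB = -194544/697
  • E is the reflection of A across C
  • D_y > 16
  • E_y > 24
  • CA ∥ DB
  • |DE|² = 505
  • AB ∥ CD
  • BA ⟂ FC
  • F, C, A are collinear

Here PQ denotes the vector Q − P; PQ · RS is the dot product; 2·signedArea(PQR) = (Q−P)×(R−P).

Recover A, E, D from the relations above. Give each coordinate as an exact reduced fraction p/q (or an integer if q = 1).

1. A_x = 300/697  [F, C, A are collinear ∩ BA ⟂ FC]
2. A_y = -4311/697  [F, C, A are collinear ∩ BA ⟂ FC]
   → A = (300/697, -4311/697)
3. E_x = 16428/697  [E is the reflection of A across C]
4. E_y = 16857/697  [E is the reflection of A across C]
   → E = (16428/697, 16857/697)
5. D_x = 1791/697  [CA ∥ DB ∩ AB ∥ CD]
6. D_y = 11281/697  [CA ∥ DB ∩ AB ∥ CD]
   → D = (1791/697, 11281/697)

A = (300/697, -4311/697)
D = (1791/697, 11281/697)
E = (16428/697, 16857/697)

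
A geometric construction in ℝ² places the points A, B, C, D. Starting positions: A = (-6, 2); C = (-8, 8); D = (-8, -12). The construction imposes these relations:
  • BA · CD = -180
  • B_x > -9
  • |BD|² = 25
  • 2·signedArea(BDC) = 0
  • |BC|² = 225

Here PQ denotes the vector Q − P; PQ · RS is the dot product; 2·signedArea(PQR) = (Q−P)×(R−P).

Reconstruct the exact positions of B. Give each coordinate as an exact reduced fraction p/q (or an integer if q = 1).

1. B_x = -8  [2·signedArea(BDC) = 0 ∩ BA · CD = -180]
2. B_y = -7  [2·signedArea(BDC) = 0 ∩ BA · CD = -180]
   → B = (-8, -7)

B = (-8, -7)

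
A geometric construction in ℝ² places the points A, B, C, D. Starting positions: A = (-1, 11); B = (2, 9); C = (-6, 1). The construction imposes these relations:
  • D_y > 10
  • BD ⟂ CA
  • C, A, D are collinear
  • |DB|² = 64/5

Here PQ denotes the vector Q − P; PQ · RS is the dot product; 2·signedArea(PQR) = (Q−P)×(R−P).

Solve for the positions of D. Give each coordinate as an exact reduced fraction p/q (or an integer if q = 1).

D = (-6/5, 53/5)

1. D_x = -6/5  [C, A, D are collinear ∩ BD ⟂ CA]
2. D_y = 53/5  [C, A, D are collinear ∩ BD ⟂ CA]
   → D = (-6/5, 53/5)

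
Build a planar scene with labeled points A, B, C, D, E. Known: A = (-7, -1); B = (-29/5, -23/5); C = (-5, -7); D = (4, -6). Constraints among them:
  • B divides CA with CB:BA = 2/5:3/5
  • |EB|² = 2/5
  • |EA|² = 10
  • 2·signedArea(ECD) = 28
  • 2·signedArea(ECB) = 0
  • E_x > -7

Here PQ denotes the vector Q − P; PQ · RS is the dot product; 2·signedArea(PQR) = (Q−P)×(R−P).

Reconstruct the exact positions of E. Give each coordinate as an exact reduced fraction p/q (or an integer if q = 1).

E = (-6, -4)

1. E_x = -6  [2·signedArea(ECB) = 0 ∩ 2·signedArea(ECD) = 28]
2. E_y = -4  [2·signedArea(ECB) = 0 ∩ 2·signedArea(ECD) = 28]
   → E = (-6, -4)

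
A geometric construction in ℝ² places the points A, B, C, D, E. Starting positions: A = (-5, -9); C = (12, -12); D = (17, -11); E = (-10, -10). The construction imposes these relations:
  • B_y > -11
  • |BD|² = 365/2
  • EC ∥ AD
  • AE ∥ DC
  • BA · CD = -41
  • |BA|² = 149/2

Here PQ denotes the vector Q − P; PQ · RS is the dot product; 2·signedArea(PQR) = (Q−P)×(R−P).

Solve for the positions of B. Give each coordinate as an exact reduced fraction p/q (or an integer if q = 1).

1. B_x = 7/2  [line -5·x + -1·y + 7 = 0 ∩ |BD|² = 365/2]
2. B_y = -21/2  [line -5·x + -1·y + 7 = 0 ∩ |BD|² = 365/2]
   → B = (7/2, -21/2)

B = (7/2, -21/2)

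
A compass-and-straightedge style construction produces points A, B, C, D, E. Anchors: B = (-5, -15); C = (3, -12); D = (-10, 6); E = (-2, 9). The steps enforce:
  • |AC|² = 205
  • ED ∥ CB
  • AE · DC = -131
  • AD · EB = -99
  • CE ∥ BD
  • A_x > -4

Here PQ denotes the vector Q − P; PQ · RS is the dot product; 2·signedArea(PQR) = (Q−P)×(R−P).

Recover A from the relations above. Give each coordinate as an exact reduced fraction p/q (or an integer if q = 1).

A = (-3, 1)

1. A_x = -3  [AD · EB = -99 ∩ AE · DC = -131]
2. A_y = 1  [AD · EB = -99 ∩ AE · DC = -131]
   → A = (-3, 1)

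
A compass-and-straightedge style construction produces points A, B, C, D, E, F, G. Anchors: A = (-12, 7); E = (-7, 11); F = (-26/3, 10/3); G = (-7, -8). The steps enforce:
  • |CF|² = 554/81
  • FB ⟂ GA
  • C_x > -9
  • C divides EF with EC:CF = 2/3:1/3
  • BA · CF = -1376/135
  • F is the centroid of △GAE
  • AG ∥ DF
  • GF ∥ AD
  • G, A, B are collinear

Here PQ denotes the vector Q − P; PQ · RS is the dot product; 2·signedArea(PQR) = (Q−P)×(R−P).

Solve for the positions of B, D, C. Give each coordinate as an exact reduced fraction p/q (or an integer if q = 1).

B = (-317/30, 27/10)
C = (-73/9, 53/9)
D = (-41/3, 55/3)

1. B_x = -317/30  [G, A, B are collinear ∩ FB ⟂ GA]
2. B_y = 27/10  [G, A, B are collinear ∩ FB ⟂ GA]
   → B = (-317/30, 27/10)
3. D_x = -41/3  [AG ∥ DF ∩ GF ∥ AD]
4. D_y = 55/3  [AG ∥ DF ∩ GF ∥ AD]
   → D = (-41/3, 55/3)
5. C_x = -73/9  [C divides EF with EC:CF = 2/3:1/3]
6. C_y = 53/9  [C divides EF with EC:CF = 2/3:1/3]
   → C = (-73/9, 53/9)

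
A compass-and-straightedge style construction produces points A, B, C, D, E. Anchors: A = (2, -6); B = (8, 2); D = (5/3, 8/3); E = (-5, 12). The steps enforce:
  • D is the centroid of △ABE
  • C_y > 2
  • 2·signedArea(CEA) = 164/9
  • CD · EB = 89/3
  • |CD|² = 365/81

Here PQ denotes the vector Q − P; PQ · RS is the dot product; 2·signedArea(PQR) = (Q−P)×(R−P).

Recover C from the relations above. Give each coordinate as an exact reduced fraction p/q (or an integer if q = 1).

1. C_x = -4/9  [2·signedArea(CEA) = 164/9 ∩ CD · EB = 89/3]
2. C_y = 26/9  [2·signedArea(CEA) = 164/9 ∩ CD · EB = 89/3]
   → C = (-4/9, 26/9)

C = (-4/9, 26/9)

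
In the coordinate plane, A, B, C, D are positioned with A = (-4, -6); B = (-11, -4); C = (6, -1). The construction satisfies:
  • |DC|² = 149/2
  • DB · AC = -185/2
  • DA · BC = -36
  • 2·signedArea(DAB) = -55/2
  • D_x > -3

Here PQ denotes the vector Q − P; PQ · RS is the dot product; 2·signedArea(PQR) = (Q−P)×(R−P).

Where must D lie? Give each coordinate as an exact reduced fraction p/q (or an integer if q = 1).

1. D_x = -5/2  [DB · AC = -185/2 ∩ 2·signedArea(DAB) = -55/2]
2. D_y = -5/2  [DB · AC = -185/2 ∩ 2·signedArea(DAB) = -55/2]
   → D = (-5/2, -5/2)

D = (-5/2, -5/2)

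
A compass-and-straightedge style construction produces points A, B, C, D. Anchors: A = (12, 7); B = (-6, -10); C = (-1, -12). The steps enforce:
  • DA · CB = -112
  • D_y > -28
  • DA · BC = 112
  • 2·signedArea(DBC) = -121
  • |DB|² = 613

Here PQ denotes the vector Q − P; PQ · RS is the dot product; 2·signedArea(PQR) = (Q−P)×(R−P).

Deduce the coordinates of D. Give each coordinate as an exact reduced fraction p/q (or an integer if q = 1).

1. D_x = -24  [2·signedArea(DBC) = -121 ∩ DA · BC = 112]
2. D_y = -27  [2·signedArea(DBC) = -121 ∩ DA · BC = 112]
   → D = (-24, -27)

D = (-24, -27)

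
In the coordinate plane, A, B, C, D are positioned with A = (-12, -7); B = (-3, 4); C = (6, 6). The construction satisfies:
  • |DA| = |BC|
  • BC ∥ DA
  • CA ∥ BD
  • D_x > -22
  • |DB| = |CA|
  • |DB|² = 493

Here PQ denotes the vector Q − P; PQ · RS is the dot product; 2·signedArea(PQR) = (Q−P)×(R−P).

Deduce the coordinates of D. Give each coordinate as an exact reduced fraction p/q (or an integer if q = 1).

1. D_x = -21  [BC ∥ DA ∩ CA ∥ BD]
2. D_y = -9  [BC ∥ DA ∩ CA ∥ BD]
   → D = (-21, -9)

D = (-21, -9)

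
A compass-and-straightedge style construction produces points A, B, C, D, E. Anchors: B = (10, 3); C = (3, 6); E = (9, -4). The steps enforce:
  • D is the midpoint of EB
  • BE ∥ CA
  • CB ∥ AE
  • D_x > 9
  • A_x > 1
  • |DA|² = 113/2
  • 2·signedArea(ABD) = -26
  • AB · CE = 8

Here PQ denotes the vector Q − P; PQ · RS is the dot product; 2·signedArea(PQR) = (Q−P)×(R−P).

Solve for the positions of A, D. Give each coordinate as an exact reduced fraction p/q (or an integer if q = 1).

1. A_x = 2  [CB ∥ AE ∩ BE ∥ CA]
2. A_y = -1  [CB ∥ AE ∩ BE ∥ CA]
   → A = (2, -1)
3. D_x = 19/2  [D is the midpoint of EB]
4. D_y = -1/2  [D is the midpoint of EB]
   → D = (19/2, -1/2)

A = (2, -1)
D = (19/2, -1/2)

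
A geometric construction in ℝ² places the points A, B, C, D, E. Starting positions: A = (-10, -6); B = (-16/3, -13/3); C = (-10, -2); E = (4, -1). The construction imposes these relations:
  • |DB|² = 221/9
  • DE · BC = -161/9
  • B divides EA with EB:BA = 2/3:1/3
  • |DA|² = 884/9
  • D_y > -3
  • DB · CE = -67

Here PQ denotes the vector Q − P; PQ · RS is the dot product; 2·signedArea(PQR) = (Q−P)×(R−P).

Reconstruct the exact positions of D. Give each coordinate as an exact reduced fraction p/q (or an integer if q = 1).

D = (-2/3, -8/3)

1. D_x = -2/3  [DB · CE = -67 ∩ DE · BC = -161/9]
2. D_y = -8/3  [DB · CE = -67 ∩ DE · BC = -161/9]
   → D = (-2/3, -8/3)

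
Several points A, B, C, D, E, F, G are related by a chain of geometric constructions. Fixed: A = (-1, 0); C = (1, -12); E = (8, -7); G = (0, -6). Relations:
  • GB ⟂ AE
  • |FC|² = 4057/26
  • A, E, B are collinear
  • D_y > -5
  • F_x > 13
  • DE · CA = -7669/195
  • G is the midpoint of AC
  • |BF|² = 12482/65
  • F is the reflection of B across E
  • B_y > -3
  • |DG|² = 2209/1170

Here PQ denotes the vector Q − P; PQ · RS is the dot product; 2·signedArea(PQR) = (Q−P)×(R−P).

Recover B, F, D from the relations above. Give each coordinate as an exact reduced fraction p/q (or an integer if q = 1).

B = (329/130, -357/130)
D = (329/390, -639/130)
F = (1751/130, -1463/130)

1. B_x = 329/130  [A, E, B are collinear ∩ GB ⟂ AE]
2. B_y = -357/130  [A, E, B are collinear ∩ GB ⟂ AE]
   → B = (329/130, -357/130)
3. F_x = 1751/130  [F is the reflection of B across E]
4. F_y = -1463/130  [F is the reflection of B across E]
   → F = (1751/130, -1463/130)
5. D_x = 329/390  [line 2·x + -12·y + -11831/195 = 0 ∩ |DG|² = 2209/1170]
6. D_y = -639/130  [line 2·x + -12·y + -11831/195 = 0 ∩ |DG|² = 2209/1170]
   → D = (329/390, -639/130)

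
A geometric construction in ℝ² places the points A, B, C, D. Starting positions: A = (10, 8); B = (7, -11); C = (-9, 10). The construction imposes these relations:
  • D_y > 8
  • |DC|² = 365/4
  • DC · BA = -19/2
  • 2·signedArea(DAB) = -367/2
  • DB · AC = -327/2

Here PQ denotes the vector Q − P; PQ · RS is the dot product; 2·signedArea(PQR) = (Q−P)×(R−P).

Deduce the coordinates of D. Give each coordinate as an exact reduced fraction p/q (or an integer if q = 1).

D = (1/2, 9)

1. D_x = 1/2  [DC · BA = -19/2 ∩ 2·signedArea(DAB) = -367/2]
2. D_y = 9  [DC · BA = -19/2 ∩ 2·signedArea(DAB) = -367/2]
   → D = (1/2, 9)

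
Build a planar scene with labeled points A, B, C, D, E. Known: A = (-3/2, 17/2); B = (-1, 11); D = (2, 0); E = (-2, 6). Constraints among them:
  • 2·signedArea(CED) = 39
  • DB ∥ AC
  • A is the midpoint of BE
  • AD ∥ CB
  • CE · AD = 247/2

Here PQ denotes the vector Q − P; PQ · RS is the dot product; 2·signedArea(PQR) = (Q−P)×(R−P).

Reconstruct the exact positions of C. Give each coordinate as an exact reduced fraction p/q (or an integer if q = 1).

1. C_x = -9/2  [AD ∥ CB ∩ DB ∥ AC]
2. C_y = 39/2  [AD ∥ CB ∩ DB ∥ AC]
   → C = (-9/2, 39/2)

C = (-9/2, 39/2)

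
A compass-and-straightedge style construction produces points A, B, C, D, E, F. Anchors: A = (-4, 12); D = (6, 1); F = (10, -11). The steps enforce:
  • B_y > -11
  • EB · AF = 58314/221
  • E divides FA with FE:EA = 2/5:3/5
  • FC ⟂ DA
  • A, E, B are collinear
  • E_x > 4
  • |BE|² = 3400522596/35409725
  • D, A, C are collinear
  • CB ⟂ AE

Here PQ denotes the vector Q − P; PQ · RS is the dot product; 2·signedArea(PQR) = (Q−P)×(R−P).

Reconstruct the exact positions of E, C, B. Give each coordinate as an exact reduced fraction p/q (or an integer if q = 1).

1. E_x = 22/5  [E divides FA with FE:EA = 2/5:3/5]
2. E_y = -9/5  [E divides FA with FE:EA = 2/5:3/5]
   → E = (22/5, -9/5)
3. C_x = 3046/221  [D, A, C are collinear ∩ FC ⟂ DA]
4. C_y = -1671/221  [D, A, C are collinear ∩ FC ⟂ DA]
   → C = (3046/221, -1671/221)
5. B_x = 1521386/160225  [A, E, B are collinear ∩ CB ⟂ AE]
6. B_y = -1629627/160225  [A, E, B are collinear ∩ CB ⟂ AE]
   → B = (1521386/160225, -1629627/160225)

B = (1521386/160225, -1629627/160225)
C = (3046/221, -1671/221)
E = (22/5, -9/5)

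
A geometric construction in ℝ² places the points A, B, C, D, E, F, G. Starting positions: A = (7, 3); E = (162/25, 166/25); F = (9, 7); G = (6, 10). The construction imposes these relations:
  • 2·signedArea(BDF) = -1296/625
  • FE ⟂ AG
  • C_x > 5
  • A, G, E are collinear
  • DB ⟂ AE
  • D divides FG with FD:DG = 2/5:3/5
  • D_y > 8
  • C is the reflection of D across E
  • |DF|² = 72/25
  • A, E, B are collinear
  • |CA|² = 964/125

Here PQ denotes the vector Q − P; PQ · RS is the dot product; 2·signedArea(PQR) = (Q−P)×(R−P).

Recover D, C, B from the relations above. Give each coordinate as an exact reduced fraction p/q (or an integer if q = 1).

1. D_x = 39/5  [D divides FG with FD:DG = 2/5:3/5]
2. D_y = 41/5  [D divides FG with FD:DG = 2/5:3/5]
   → D = (39/5, 41/5)
3. C_x = 129/25  [C is the reflection of D across E]
4. C_y = 127/25  [C is the reflection of D across E]
   → C = (129/25, 127/25)
5. B_x = 786/125  [A, E, B are collinear ∩ DB ⟂ AE]
6. B_y = 998/125  [A, E, B are collinear ∩ DB ⟂ AE]
   → B = (786/125, 998/125)

B = (786/125, 998/125)
C = (129/25, 127/25)
D = (39/5, 41/5)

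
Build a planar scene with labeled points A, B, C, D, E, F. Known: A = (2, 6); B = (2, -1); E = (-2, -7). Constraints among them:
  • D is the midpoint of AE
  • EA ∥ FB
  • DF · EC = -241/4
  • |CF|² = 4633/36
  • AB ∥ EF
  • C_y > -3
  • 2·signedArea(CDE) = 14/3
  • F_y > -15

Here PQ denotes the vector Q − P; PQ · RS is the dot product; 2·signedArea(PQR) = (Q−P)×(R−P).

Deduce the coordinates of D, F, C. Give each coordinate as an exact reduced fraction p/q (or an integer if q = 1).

1. D_x = 0  [D is the midpoint of AE]
2. D_y = -1/2  [D is the midpoint of AE]
   → D = (0, -1/2)
3. F_x = -2  [EA ∥ FB ∩ AB ∥ EF]
4. F_y = -14  [EA ∥ FB ∩ AB ∥ EF]
   → F = (-2, -14)
5. C_x = 0  [2·signedArea(CDE) = 14/3 ∩ DF · EC = -241/4]
6. C_y = -17/6  [2·signedArea(CDE) = 14/3 ∩ DF · EC = -241/4]
   → C = (0, -17/6)

C = (0, -17/6)
D = (0, -1/2)
F = (-2, -14)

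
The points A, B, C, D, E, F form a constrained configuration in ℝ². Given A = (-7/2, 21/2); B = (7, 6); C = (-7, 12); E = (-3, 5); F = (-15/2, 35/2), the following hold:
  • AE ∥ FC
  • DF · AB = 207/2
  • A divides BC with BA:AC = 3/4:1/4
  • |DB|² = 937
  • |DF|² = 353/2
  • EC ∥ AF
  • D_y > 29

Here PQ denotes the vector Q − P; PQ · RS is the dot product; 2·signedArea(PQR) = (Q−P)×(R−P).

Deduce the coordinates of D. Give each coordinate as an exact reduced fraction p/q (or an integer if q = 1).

D = (-12, 30)

1. D_x = -12  [line -21/2·x + 9/2·y + -261 = 0 ∩ |DB|² = 937]
2. D_y = 30  [line -21/2·x + 9/2·y + -261 = 0 ∩ |DB|² = 937]
   → D = (-12, 30)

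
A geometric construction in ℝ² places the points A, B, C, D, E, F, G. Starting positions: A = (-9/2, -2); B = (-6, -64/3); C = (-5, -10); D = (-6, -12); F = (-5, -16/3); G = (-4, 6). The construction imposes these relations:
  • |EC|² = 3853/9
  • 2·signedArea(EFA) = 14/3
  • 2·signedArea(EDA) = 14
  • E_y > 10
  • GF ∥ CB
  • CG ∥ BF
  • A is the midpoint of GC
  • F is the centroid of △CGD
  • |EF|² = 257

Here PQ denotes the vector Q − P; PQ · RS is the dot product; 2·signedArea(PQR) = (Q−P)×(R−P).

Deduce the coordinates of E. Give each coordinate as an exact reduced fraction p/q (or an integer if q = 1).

1. E_x = -4  [line -10/3·x + 1/2·y + -56/3 = 0 ∩ |EF|² = 257]
2. E_y = 32/3  [line -10/3·x + 1/2·y + -56/3 = 0 ∩ |EF|² = 257]
   → E = (-4, 32/3)

E = (-4, 32/3)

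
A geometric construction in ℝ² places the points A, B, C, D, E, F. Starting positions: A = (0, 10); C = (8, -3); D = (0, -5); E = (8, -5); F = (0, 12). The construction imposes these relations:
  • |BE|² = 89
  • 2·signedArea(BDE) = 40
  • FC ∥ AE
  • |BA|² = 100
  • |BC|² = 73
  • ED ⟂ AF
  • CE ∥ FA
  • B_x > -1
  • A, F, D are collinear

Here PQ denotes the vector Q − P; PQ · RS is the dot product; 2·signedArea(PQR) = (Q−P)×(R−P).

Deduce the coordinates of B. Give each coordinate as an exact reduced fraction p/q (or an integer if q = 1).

1. B_y = 0  [2·signedArea(BDE) = 40]
2. B_x = 0  [|BA|² = 100]
   → B = (0, 0)

B = (0, 0)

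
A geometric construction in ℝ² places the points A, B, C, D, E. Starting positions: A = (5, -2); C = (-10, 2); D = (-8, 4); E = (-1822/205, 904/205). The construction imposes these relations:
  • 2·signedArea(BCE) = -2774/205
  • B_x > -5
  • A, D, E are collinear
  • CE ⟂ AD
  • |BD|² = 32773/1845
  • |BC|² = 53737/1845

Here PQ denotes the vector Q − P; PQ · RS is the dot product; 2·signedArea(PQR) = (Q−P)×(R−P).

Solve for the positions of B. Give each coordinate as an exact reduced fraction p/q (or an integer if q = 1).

B = (-949/205, 904/615)

1. B_x = -949/205  [line -494/205·x + 228/205·y + -2622/205 = 0 ∩ |BC|² = 53737/1845]
2. B_y = 904/615  [line -494/205·x + 228/205·y + -2622/205 = 0 ∩ |BC|² = 53737/1845]
   → B = (-949/205, 904/615)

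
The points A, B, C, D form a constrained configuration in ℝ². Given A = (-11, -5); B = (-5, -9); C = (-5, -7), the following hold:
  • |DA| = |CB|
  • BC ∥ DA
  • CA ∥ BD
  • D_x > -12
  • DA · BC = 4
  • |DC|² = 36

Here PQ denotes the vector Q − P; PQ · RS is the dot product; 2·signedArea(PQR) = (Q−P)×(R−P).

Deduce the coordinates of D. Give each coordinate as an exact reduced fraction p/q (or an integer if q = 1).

1. D_x = -11  [BC ∥ DA ∩ CA ∥ BD]
2. D_y = -7  [BC ∥ DA ∩ CA ∥ BD]
   → D = (-11, -7)

D = (-11, -7)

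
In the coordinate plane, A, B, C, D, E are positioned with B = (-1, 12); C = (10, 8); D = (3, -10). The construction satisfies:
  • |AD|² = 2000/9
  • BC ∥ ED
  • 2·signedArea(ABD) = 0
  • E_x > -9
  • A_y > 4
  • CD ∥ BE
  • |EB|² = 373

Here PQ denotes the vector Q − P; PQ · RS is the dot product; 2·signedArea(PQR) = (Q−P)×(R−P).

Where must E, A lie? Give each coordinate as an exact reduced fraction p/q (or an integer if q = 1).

A = (1/3, 14/3)
E = (-8, -6)

1. E_x = -8  [BC ∥ ED ∩ CD ∥ BE]
2. E_y = -6  [BC ∥ ED ∩ CD ∥ BE]
   → E = (-8, -6)
3. A_x = 1/3  [line 22·x + 4·y + -26 = 0 ∩ |AD|² = 2000/9]
4. A_y = 14/3  [line 22·x + 4·y + -26 = 0 ∩ |AD|² = 2000/9]
   → A = (1/3, 14/3)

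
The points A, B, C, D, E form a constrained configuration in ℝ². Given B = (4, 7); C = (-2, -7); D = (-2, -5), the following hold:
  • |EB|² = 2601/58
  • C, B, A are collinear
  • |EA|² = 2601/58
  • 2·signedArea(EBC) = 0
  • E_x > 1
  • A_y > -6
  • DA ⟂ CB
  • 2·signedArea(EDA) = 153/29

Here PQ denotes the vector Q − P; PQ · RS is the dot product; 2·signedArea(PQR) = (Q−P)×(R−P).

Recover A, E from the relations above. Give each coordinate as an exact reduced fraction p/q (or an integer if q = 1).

1. A_x = -37/29  [C, B, A are collinear ∩ DA ⟂ CB]
2. A_y = -154/29  [C, B, A are collinear ∩ DA ⟂ CB]
   → A = (-37/29, -154/29)
3. E_x = 79/58  [2·signedArea(EBC) = 0 ∩ 2·signedArea(EDA) = 153/29]
4. E_y = 49/58  [2·signedArea(EBC) = 0 ∩ 2·signedArea(EDA) = 153/29]
   → E = (79/58, 49/58)

A = (-37/29, -154/29)
E = (79/58, 49/58)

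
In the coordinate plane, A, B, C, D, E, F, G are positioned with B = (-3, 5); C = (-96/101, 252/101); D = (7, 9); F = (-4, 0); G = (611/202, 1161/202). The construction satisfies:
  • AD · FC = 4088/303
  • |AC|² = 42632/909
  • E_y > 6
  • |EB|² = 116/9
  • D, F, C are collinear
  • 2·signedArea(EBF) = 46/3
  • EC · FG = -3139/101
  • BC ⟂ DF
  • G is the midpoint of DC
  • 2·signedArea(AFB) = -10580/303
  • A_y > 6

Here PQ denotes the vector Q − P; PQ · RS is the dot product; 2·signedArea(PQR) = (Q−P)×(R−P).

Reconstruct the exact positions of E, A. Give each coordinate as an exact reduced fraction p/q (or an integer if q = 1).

A = (1318/303, 690/101)
E = (1/3, 19/3)

1. E_x = 1/3  [2·signedArea(EBF) = 46/3 ∩ EC · FG = -3139/101]
2. E_y = 19/3  [2·signedArea(EBF) = 46/3 ∩ EC · FG = -3139/101]
   → E = (1/3, 19/3)
3. A_x = 1318/303  [2·signedArea(AFB) = -10580/303 ∩ AD · FC = 4088/303]
4. A_y = 690/101  [2·signedArea(AFB) = -10580/303 ∩ AD · FC = 4088/303]
   → A = (1318/303, 690/101)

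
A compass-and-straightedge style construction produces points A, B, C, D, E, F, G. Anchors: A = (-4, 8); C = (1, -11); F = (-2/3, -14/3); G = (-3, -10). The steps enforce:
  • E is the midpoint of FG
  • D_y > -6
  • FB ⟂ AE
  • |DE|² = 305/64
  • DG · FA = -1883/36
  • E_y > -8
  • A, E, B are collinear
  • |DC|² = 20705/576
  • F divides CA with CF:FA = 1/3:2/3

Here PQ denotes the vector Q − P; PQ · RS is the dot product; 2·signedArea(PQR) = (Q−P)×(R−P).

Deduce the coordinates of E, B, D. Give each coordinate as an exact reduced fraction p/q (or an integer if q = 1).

1. E_x = -11/6  [E is the midpoint of FG]
2. E_y = -22/3  [E is the midpoint of FG]
   → E = (-11/6, -22/3)
3. B_x = -56458/25899  [A, E, B are collinear ∩ FB ⟂ AE]
4. B_y = -126400/25899  [A, E, B are collinear ∩ FB ⟂ AE]
   → B = (-56458/25899, -126400/25899)
5. D_x = -23/24  [line 10/3·x + -38/3·y + -2317/36 = 0 ∩ |DE|² = 305/64]
6. D_y = -16/3  [line 10/3·x + -38/3·y + -2317/36 = 0 ∩ |DE|² = 305/64]
   → D = (-23/24, -16/3)

B = (-56458/25899, -126400/25899)
D = (-23/24, -16/3)
E = (-11/6, -22/3)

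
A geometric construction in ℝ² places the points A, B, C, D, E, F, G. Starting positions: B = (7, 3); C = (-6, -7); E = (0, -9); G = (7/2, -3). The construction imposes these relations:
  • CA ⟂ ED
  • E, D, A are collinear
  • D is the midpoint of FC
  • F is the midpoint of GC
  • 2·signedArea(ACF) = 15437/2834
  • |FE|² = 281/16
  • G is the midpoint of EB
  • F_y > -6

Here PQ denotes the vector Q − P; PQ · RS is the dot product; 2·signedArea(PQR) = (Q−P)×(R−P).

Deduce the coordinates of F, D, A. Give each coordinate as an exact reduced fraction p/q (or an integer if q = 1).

A = (-6438/1417, -7425/1417)
D = (-29/8, -6)
F = (-5/4, -5)

1. F_x = -5/4  [F is the midpoint of GC]
2. F_y = -5  [F is the midpoint of GC]
   → F = (-5/4, -5)
3. D_x = -29/8  [D is the midpoint of FC]
4. D_y = -6  [D is the midpoint of FC]
   → D = (-29/8, -6)
5. A_x = -6438/1417  [E, D, A are collinear ∩ CA ⟂ ED]
6. A_y = -7425/1417  [E, D, A are collinear ∩ CA ⟂ ED]
   → A = (-6438/1417, -7425/1417)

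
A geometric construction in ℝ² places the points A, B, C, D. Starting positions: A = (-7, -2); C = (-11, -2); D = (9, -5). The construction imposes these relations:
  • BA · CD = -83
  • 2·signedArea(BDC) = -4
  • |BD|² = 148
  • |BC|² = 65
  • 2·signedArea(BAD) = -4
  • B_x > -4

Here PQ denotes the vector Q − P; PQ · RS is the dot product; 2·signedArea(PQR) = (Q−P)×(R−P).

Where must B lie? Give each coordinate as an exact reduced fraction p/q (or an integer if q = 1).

B = (-3, -3)

1. B_x = -3  [2·signedArea(BDC) = -4 ∩ 2·signedArea(BAD) = -4]
2. B_y = -3  [2·signedArea(BDC) = -4 ∩ 2·signedArea(BAD) = -4]
   → B = (-3, -3)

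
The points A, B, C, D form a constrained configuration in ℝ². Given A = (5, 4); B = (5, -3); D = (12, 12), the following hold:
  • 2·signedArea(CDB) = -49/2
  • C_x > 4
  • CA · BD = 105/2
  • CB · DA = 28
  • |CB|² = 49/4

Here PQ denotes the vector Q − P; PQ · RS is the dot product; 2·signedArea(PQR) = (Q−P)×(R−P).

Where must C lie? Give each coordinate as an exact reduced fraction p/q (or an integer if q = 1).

1. C_x = 5  [2·signedArea(CDB) = -49/2 ∩ CB · DA = 28]
2. C_y = 1/2  [2·signedArea(CDB) = -49/2 ∩ CB · DA = 28]
   → C = (5, 1/2)

C = (5, 1/2)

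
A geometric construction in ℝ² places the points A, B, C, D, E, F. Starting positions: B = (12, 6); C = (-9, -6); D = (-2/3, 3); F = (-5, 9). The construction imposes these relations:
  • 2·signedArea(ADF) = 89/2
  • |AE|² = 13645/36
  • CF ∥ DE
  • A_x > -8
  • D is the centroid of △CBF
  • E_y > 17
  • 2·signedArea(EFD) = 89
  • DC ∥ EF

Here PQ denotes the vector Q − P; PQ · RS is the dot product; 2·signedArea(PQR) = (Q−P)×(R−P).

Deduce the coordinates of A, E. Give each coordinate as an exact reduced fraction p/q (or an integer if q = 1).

1. E_x = 10/3  [DC ∥ EF ∩ CF ∥ DE]
2. E_y = 18  [DC ∥ EF ∩ CF ∥ DE]
   → E = (10/3, 18)
3. A_x = -7  [line -6·x + -13/3·y + -71/2 = 0 ∩ |AE|² = 13645/36]
4. A_y = 3/2  [line -6·x + -13/3·y + -71/2 = 0 ∩ |AE|² = 13645/36]
   → A = (-7, 3/2)

A = (-7, 3/2)
E = (10/3, 18)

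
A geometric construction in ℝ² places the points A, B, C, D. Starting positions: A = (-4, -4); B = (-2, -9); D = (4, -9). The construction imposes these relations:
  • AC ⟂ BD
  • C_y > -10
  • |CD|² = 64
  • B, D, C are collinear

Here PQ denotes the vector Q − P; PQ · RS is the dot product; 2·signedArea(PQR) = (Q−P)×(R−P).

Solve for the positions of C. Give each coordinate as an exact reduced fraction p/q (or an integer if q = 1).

C = (-4, -9)

1. C_x = -4  [B, D, C are collinear ∩ AC ⟂ BD]
2. C_y = -9  [B, D, C are collinear ∩ AC ⟂ BD]
   → C = (-4, -9)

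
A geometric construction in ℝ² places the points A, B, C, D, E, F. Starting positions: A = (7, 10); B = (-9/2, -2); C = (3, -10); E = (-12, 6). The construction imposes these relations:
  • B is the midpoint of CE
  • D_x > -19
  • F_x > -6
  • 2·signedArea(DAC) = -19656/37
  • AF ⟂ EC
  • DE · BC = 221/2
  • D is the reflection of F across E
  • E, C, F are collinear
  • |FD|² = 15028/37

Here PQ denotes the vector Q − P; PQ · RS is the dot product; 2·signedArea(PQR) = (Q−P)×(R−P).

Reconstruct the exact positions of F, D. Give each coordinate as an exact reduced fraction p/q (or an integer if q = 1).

1. F_x = -189/37  [E, C, F are collinear ∩ AF ⟂ EC]
2. F_y = -50/37  [E, C, F are collinear ∩ AF ⟂ EC]
   → F = (-189/37, -50/37)
3. D_x = -699/37  [D is the reflection of F across E]
4. D_y = 494/37  [D is the reflection of F across E]
   → D = (-699/37, 494/37)

D = (-699/37, 494/37)
F = (-189/37, -50/37)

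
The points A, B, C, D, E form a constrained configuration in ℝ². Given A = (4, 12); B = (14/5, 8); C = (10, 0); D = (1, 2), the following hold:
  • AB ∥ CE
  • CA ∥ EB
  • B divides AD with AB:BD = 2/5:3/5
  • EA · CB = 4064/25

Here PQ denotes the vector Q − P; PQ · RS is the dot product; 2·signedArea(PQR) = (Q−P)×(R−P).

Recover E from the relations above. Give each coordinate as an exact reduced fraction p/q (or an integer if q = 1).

E = (44/5, -4)

1. E_x = 44/5  [CA ∥ EB ∩ AB ∥ CE]
2. E_y = -4  [CA ∥ EB ∩ AB ∥ CE]
   → E = (44/5, -4)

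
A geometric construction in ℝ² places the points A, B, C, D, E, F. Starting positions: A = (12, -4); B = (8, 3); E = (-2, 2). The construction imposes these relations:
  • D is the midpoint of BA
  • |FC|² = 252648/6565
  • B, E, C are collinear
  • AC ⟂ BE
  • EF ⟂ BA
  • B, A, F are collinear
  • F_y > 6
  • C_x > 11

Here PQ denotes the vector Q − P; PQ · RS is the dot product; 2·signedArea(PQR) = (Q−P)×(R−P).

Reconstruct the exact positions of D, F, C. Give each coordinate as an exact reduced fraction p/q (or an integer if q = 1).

C = (1138/101, 336/101)
D = (10, -1/2)
F = (388/65, 426/65)

1. D_x = 10  [D is the midpoint of BA]
2. D_y = -1/2  [D is the midpoint of BA]
   → D = (10, -1/2)
3. F_x = 388/65  [B, A, F are collinear ∩ EF ⟂ BA]
4. F_y = 426/65  [B, A, F are collinear ∩ EF ⟂ BA]
   → F = (388/65, 426/65)
5. C_x = 1138/101  [B, E, C are collinear ∩ AC ⟂ BE]
6. C_y = 336/101  [B, E, C are collinear ∩ AC ⟂ BE]
   → C = (1138/101, 336/101)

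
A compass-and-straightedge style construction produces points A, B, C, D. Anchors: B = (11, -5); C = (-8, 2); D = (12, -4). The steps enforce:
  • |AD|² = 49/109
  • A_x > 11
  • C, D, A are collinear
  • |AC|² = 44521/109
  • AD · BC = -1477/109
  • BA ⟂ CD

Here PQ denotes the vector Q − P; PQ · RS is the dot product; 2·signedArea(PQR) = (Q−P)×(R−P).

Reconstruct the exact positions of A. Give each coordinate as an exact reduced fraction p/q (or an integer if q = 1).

1. A_x = 1238/109  [C, D, A are collinear ∩ BA ⟂ CD]
2. A_y = -415/109  [C, D, A are collinear ∩ BA ⟂ CD]
   → A = (1238/109, -415/109)

A = (1238/109, -415/109)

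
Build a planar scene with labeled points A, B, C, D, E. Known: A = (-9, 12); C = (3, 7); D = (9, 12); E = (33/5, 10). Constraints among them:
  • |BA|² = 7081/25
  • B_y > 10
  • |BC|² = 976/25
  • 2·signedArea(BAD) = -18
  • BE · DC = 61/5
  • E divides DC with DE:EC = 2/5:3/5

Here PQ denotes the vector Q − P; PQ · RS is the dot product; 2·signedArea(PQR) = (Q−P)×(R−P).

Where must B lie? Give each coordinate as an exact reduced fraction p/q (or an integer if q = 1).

1. B_x = 39/5  [BE · DC = 61/5 ∩ 2·signedArea(BAD) = -18]
2. B_y = 11  [BE · DC = 61/5 ∩ 2·signedArea(BAD) = -18]
   → B = (39/5, 11)

B = (39/5, 11)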